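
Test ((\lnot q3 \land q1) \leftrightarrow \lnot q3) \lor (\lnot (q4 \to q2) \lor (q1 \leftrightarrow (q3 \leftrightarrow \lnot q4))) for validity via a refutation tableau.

Not valid

Assume the negation and expand:
Initial set: {\lnot (((\lnot q3 \land q1) \leftrightarrow \lnot q3) \lor (\lnot (q4 \to q2) \lor (q1 \leftrightarrow (q3 \leftrightarrow \lnot q4))))}.
\lnot (((\lnot q3 \land q1) \leftrightarrow \lnot q3) \lor (\lnot (q4 \to q2) \lor (q1 \leftrightarrow (q3 \leftrightarrow \lnot q4)))): α-rule — add \lnot ((\lnot q3 \land q1) \leftrightarrow \lnot q3), \lnot (\lnot (q4 \to q2) \lor (q1 \leftrightarrow (q3 \leftrightarrow \lnot q4))).
\lnot (\lnot (q4 \to q2) \lor (q1 \leftrightarrow (q3 \leftrightarrow \lnot q4))): α-rule — add \lnot \lnot (q4 \to q2), \lnot (q1 \leftrightarrow (q3 \leftrightarrow \lnot q4)).
\lnot ((\lnot q3 \land q1) \leftrightarrow \lnot q3): β-rule — branch into (\lnot q3 \land q1), \lnot \lnot q3  //  \lnot (\lnot q3 \land q1), \lnot q3.
  branch 1 (add (\lnot q3 \land q1), \lnot \lnot q3):
    (\lnot q3 \land q1): α-rule — add \lnot q3, q1.
    × closes — contains both q3 and \lnot q3.
  branch 2 (add \lnot (\lnot q3 \land q1), \lnot q3):
    \lnot \lnot (q4 \to q2): β-rule — branch into \lnot q4  //  q2.
      branch 2.1 (add \lnot q4):
        \lnot (q1 \leftrightarrow (q3 \leftrightarrow \lnot q4)): β-rule — branch into q1, \lnot (q3 \leftrightarrow \lnot q4)  //  \lnot q1, (q3 \leftrightarrow \lnot q4).
          branch 2.1.1 (add q1, \lnot (q3 \leftrightarrow \lnot q4)):
            \lnot (\lnot q3 \land q1): β-rule — branch into \lnot \lnot q3  //  \lnot q1.
              branch 2.1.1.1 (add \lnot \lnot q3):
                × closes — contains both q3 and \lnot q3.
              branch 2.1.1.2 (add \lnot q1):
                × closes — contains both q1 and \lnot q1.
          branch 2.1.2 (add \lnot q1, (q3 \leftrightarrow \lnot q4)):
            \lnot (\lnot q3 \land q1): β-rule — branch into \lnot \lnot q3  //  \lnot q1.
              branch 2.1.2.1 (add \lnot \lnot q3):
                × closes — contains both q3 and \lnot q3.
              branch 2.1.2.2 (add \lnot q1):
                (q3 \leftrightarrow \lnot q4): β-rule — branch into q3, \lnot q4  //  \lnot q3, \lnot \lnot q4.
                  branch 2.1.2.2.1 (add q3, \lnot q4):
                    × closes — contains both q3 and \lnot q3.
                  branch 2.1.2.2.2 (add \lnot q3, \lnot \lnot q4):
                    × closes — contains both q4 and \lnot q4.
      branch 2.2 (add q2):
        \lnot (q1 \leftrightarrow (q3 \leftrightarrow \lnot q4)): β-rule — branch into q1, \lnot (q3 \leftrightarrow \lnot q4)  //  \lnot q1, (q3 \leftrightarrow \lnot q4).
          branch 2.2.1 (add q1, \lnot (q3 \leftrightarrow \lnot q4)):
            \lnot (\lnot q3 \land q1): β-rule — branch into \lnot \lnot q3  //  \lnot q1.
              branch 2.2.1.1 (add \lnot \lnot q3):
                × closes — contains both q3 and \lnot q3.
              branch 2.2.1.2 (add \lnot q1):
                × closes — contains both q1 and \lnot q1.
          branch 2.2.2 (add \lnot q1, (q3 \leftrightarrow \lnot q4)):
            \lnot (\lnot q3 \land q1): β-rule — branch into \lnot \lnot q3  //  \lnot q1.
              branch 2.2.2.1 (add \lnot \lnot q3):
                × closes — contains both q3 and \lnot q3.
              branch 2.2.2.2 (add \lnot q1):
                (q3 \leftrightarrow \lnot q4): β-rule — branch into q3, \lnot q4  //  \lnot q3, \lnot \lnot q4.
                  branch 2.2.2.2.1 (add q3, \lnot q4):
                    × closes — contains both q3 and \lnot q3.
                  branch 2.2.2.2.2 (add \lnot q3, \lnot \lnot q4):
                    ○ open, literals {q1=false, q2=true, q3=false, q4=true}.
10 branches closed, 1 open.
An open branch gives a countermodel: q1=false, q2=true, q3=false, q4=true (unmentioned atoms arbitrary); under it the original formula is false.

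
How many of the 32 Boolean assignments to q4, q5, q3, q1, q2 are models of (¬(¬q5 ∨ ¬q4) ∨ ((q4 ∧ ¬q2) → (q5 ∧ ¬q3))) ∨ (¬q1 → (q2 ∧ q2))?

30

Initial set: {((¬(¬q5 ∨ ¬q4) ∨ ((q4 ∧ ¬q2) → (q5 ∧ ¬q3))) ∨ (¬q1 → (q2 ∧ q2)))}.
((¬(¬q5 ∨ ¬q4) ∨ ((q4 ∧ ¬q2) → (q5 ∧ ¬q3))) ∨ (¬q1 → (q2 ∧ q2))): β-rule — branch into (¬(¬q5 ∨ ¬q4) ∨ ((q4 ∧ ¬q2) → (q5 ∧ ¬q3)))  //  (¬q1 → (q2 ∧ q2)).
  branch 1 (add (¬(¬q5 ∨ ¬q4) ∨ ((q4 ∧ ¬q2) → (q5 ∧ ¬q3)))):
    (¬(¬q5 ∨ ¬q4) ∨ ((q4 ∧ ¬q2) → (q5 ∧ ¬q3))): β-rule — branch into ¬(¬q5 ∨ ¬q4)  //  ((q4 ∧ ¬q2) → (q5 ∧ ¬q3)).
      branch 1.1 (add ¬(¬q5 ∨ ¬q4)):
        ¬(¬q5 ∨ ¬q4): α-rule — add ¬¬q5, ¬¬q4.
        ○ open, literals {q4=T, q5=T}.
      branch 1.2 (add ((q4 ∧ ¬q2) → (q5 ∧ ¬q3))):
        ((q4 ∧ ¬q2) → (q5 ∧ ¬q3)): β-rule — branch into ¬(q4 ∧ ¬q2)  //  (q5 ∧ ¬q3).
          branch 1.2.1 (add ¬(q4 ∧ ¬q2)):
            ¬(q4 ∧ ¬q2): β-rule — branch into ¬q4  //  ¬¬q2.
              branch 1.2.1.1 (add ¬q4):
                ○ open, literals {q4=F}.
              branch 1.2.1.2 (add ¬¬q2):
                ○ open, literals {q2=T}.
          branch 1.2.2 (add (q5 ∧ ¬q3)):
            (q5 ∧ ¬q3): α-rule — add q5, ¬q3.
            ○ open, literals {q3=F, q5=T}.
  branch 2 (add (¬q1 → (q2 ∧ q2))):
    (¬q1 → (q2 ∧ q2)): β-rule — branch into ¬¬q1  //  (q2 ∧ q2).
      branch 2.1 (add ¬¬q1):
        ○ open, literals {q1=T}.
      branch 2.2 (add (q2 ∧ q2)):
        (q2 ∧ q2): α-rule — add q2, q2.
        ○ open, literals {q2=T}.
0 branches closed, 6 open.
Each open branch fixes some atoms; the unmentioned ones are free. Counting distinct full assignments: branch {q4=T, q5=T} (q3, q1, q2) contributes 8 new; branch {q4=F} (q5, q3, q1, q2) contributes 16 new; branch {q2=T} (q4, q5, q3, q1) contributes 4 new; branch {q3=F, q5=T} (q4, q1, q2) contributes 0 new; branch {q1=T} (q4, q5, q3, q2) contributes 2 new; branch {q2=T} (q4, q5, q3, q1) contributes 0 new. Total: 30.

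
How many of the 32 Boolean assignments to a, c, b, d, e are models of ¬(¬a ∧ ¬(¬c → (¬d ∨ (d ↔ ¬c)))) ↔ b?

16

Initial set: {(¬(¬a ∧ ¬(¬c → (¬d ∨ (d ↔ ¬c)))) ↔ b)}.
(¬(¬a ∧ ¬(¬c → (¬d ∨ (d ↔ ¬c)))) ↔ b): β-rule — branch into ¬(¬a ∧ ¬(¬c → (¬d ∨ (d ↔ ¬c)))), b  //  ¬¬(¬a ∧ ¬(¬c → (¬d ∨ (d ↔ ¬c)))), ¬b.
  branch 1 (add ¬(¬a ∧ ¬(¬c → (¬d ∨ (d ↔ ¬c)))), b):
    ¬(¬a ∧ ¬(¬c → (¬d ∨ (d ↔ ¬c)))): β-rule — branch into ¬¬a  //  ¬¬(¬c → (¬d ∨ (d ↔ ¬c))).
      branch 1.1 (add ¬¬a):
        ○ open, literals {a=T, b=T}.
      branch 1.2 (add ¬¬(¬c → (¬d ∨ (d ↔ ¬c)))):
        ¬¬(¬c → (¬d ∨ (d ↔ ¬c))): β-rule — branch into ¬¬c  //  (¬d ∨ (d ↔ ¬c)).
          branch 1.2.1 (add ¬¬c):
            ○ open, literals {b=T, c=T}.
          branch 1.2.2 (add (¬d ∨ (d ↔ ¬c))):
            (¬d ∨ (d ↔ ¬c)): β-rule — branch into ¬d  //  (d ↔ ¬c).
              branch 1.2.2.1 (add ¬d):
                ○ open, literals {b=T, d=F}.
              branch 1.2.2.2 (add (d ↔ ¬c)):
                (d ↔ ¬c): β-rule — branch into d, ¬c  //  ¬d, ¬¬c.
                  branch 1.2.2.2.1 (add d, ¬c):
                    ○ open, literals {b=T, c=F, d=T}.
                  branch 1.2.2.2.2 (add ¬d, ¬¬c):
                    ○ open, literals {b=T, c=T, d=F}.
  branch 2 (add ¬¬(¬a ∧ ¬(¬c → (¬d ∨ (d ↔ ¬c)))), ¬b):
    ¬¬(¬a ∧ ¬(¬c → (¬d ∨ (d ↔ ¬c)))): α-rule — add ¬a, ¬(¬c → (¬d ∨ (d ↔ ¬c))).
    ¬(¬c → (¬d ∨ (d ↔ ¬c))): α-rule — add ¬c, ¬(¬d ∨ (d ↔ ¬c)).
    ¬(¬d ∨ (d ↔ ¬c)): α-rule — add ¬¬d, ¬(d ↔ ¬c).
    ¬(d ↔ ¬c): β-rule — branch into d, ¬¬c  //  ¬d, ¬c.
      branch 2.1 (add d, ¬¬c):
        × closes — contains both c and ¬c.
      branch 2.2 (add ¬d, ¬c):
        × closes — contains both d and ¬d.
2 branches closed, 5 open.
Each open branch fixes some atoms; the unmentioned ones are free. Counting distinct full assignments: branch {a=T, b=T} (c, d, e) contributes 8 new; branch {b=T, c=T} (a, d, e) contributes 4 new; branch {b=T, d=F} (a, c, e) contributes 2 new; branch {b=T, c=F, d=T} (a, e) contributes 2 new; branch {b=T, c=T, d=F} (a, e) contributes 0 new. Total: 16.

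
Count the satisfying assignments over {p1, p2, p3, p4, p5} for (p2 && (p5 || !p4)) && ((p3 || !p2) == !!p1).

6

Initial set: {T ((p2 && (p5 || !p4)) && ((p3 || !p2) == !!p1))}.
T ((p2 && (p5 || !p4)) && ((p3 || !p2) == !!p1)): α-rule — add T (p2 && (p5 || !p4)), T ((p3 || !p2) == !!p1).
T (p2 && (p5 || !p4)): α-rule — add T p2, T (p5 || !p4).
T ((p3 || !p2) == !!p1): β-rule — branch into T (p3 || !p2), T !!p1  //  F (p3 || !p2), F !!p1.
  branch 1 (add T (p3 || !p2), T !!p1):
    T !!p1: drop double negation, giving T p1.
    T (p5 || !p4): β-rule — branch into T p5  //  T !p4.
      branch 1.1 (add T p5):
        T (p3 || !p2): β-rule — branch into T p3  //  T !p2.
          branch 1.1.1 (add T p3):
            ○ open, literals {p1=1, p2=1, p3=1, p5=1}.
          branch 1.1.2 (add T !p2):
            × closes — contains both p2 and !p2.
      branch 1.2 (add T !p4):
        T (p3 || !p2): β-rule — branch into T p3  //  T !p2.
          branch 1.2.1 (add T p3):
            ○ open, literals {p1=1, p2=1, p3=1, p4=0}.
          branch 1.2.2 (add T !p2):
            × closes — contains both p2 and !p2.
  branch 2 (add F (p3 || !p2), F !!p1):
    F (p3 || !p2): α-rule — add F p3, F !p2.
    F !!p1: drop double negation, giving F p1.
    T (p5 || !p4): β-rule — branch into T p5  //  T !p4.
      branch 2.1 (add T p5):
        ○ open, literals {p1=0, p2=1, p3=0, p5=1}.
      branch 2.2 (add T !p4):
        ○ open, literals {p1=0, p2=1, p3=0, p4=0}.
2 branches closed, 4 open.
Each open branch fixes some atoms; the unmentioned ones are free. Counting distinct full assignments: branch {p1=1, p2=1, p3=1, p5=1} (p4) contributes 2 new; branch {p1=1, p2=1, p3=1, p4=0} (p5) contributes 1 new; branch {p1=0, p2=1, p3=0, p5=1} (p4) contributes 2 new; branch {p1=0, p2=1, p3=0, p4=0} (p5) contributes 1 new. Total: 6.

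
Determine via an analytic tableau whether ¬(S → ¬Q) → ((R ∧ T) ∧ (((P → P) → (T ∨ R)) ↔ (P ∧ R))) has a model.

Initial set: {(¬(S → ¬Q) → ((R ∧ T) ∧ (((P → P) → (T ∨ R)) ↔ (P ∧ R))))}.
(¬(S → ¬Q) → ((R ∧ T) ∧ (((P → P) → (T ∨ R)) ↔ (P ∧ R)))): β-rule — branch into ¬¬(S → ¬Q)  //  ((R ∧ T) ∧ (((P → P) → (T ∨ R)) ↔ (P ∧ R))).
  branch 1 (add ¬¬(S → ¬Q)):
    ¬¬(S → ¬Q): β-rule — branch into ¬S  //  ¬Q.
      branch 1.1 (add ¬S):
        ○ open, literals {S=F}.
      branch 1.2 (add ¬Q):
        ○ open, literals {Q=F}.
  branch 2 (add ((R ∧ T) ∧ (((P → P) → (T ∨ R)) ↔ (P ∧ R)))):
    ((R ∧ T) ∧ (((P → P) → (T ∨ R)) ↔ (P ∧ R))): α-rule — add (R ∧ T), (((P → P) → (T ∨ R)) ↔ (P ∧ R)).
    (R ∧ T): α-rule — add R, T.
    (((P → P) → (T ∨ R)) ↔ (P ∧ R)): β-rule — branch into ((P → P) → (T ∨ R)), (P ∧ R)  //  ¬((P → P) → (T ∨ R)), ¬(P ∧ R).
      branch 2.1 (add ((P → P) → (T ∨ R)), (P ∧ R)):
        (P ∧ R): α-rule — add P, R.
        ((P → P) → (T ∨ R)): β-rule — branch into ¬(P → P)  //  (T ∨ R).
          branch 2.1.1 (add ¬(P → P)):
            ¬(P → P): α-rule — add P, ¬P.
            × closes — contains both P and ¬P.
          branch 2.1.2 (add (T ∨ R)):
            (T ∨ R): β-rule — branch into T  //  R.
              branch 2.1.2.1 (add T):
                ○ open, literals {P=T, R=T, T=T}.
              branch 2.1.2.2 (add R):
                ○ open, literals {P=T, R=T, T=T}.
      branch 2.2 (add ¬((P → P) → (T ∨ R)), ¬(P ∧ R)):
        ¬((P → P) → (T ∨ R)): α-rule — add (P → P), ¬(T ∨ R).
        ¬(T ∨ R): α-rule — add ¬T, ¬R.
        × closes — contains both T and ¬T.
2 branches closed, 4 open.
An open branch gives a satisfying assignment: S=F.

Satisfiable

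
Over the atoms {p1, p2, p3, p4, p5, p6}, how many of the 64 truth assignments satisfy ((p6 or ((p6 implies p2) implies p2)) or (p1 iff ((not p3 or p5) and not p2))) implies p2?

40

Initial set: {(((p6 or ((p6 implies p2) implies p2)) or (p1 iff ((not p3 or p5) and not p2))) implies p2)}.
(((p6 or ((p6 implies p2) implies p2)) or (p1 iff ((not p3 or p5) and not p2))) implies p2): β-rule — branch into not ((p6 or ((p6 implies p2) implies p2)) or (p1 iff ((not p3 or p5) and not p2)))  //  p2.
  branch 1 (add not ((p6 or ((p6 implies p2) implies p2)) or (p1 iff ((not p3 or p5) and not p2)))):
    not ((p6 or ((p6 implies p2) implies p2)) or (p1 iff ((not p3 or p5) and not p2))): α-rule — add not (p6 or ((p6 implies p2) implies p2)), not (p1 iff ((not p3 or p5) and not p2)).
    not (p6 or ((p6 implies p2) implies p2)): α-rule — add not p6, not ((p6 implies p2) implies p2).
    not ((p6 implies p2) implies p2): α-rule — add (p6 implies p2), not p2.
    not (p1 iff ((not p3 or p5) and not p2)): β-rule — branch into p1, not ((not p3 or p5) and not p2)  //  not p1, ((not p3 or p5) and not p2).
      branch 1.1 (add p1, not ((not p3 or p5) and not p2)):
        (p6 implies p2): β-rule — branch into not p6  //  p2.
          branch 1.1.1 (add not p6):
            not ((not p3 or p5) and not p2): β-rule — branch into not (not p3 or p5)  //  not not p2.
              branch 1.1.1.1 (add not (not p3 or p5)):
                not (not p3 or p5): α-rule — add not not p3, not p5.
                ○ open, literals {p1=true, p2=false, p3=true, p5=false, p6=false}.
              branch 1.1.1.2 (add not not p2):
                × closes — contains both p2 and not p2.
          branch 1.1.2 (add p2):
            × closes — contains both p2 and not p2.
      branch 1.2 (add not p1, ((not p3 or p5) and not p2)):
        ((not p3 or p5) and not p2): α-rule — add (not p3 or p5), not p2.
        (p6 implies p2): β-rule — branch into not p6  //  p2.
          branch 1.2.1 (add not p6):
            (not p3 or p5): β-rule — branch into not p3  //  p5.
              branch 1.2.1.1 (add not p3):
                ○ open, literals {p1=false, p2=false, p3=false, p6=false}.
              branch 1.2.1.2 (add p5):
                ○ open, literals {p1=false, p2=false, p5=true, p6=false}.
          branch 1.2.2 (add p2):
            × closes — contains both p2 and not p2.
  branch 2 (add p2):
    ○ open, literals {p2=true}.
3 branches closed, 4 open.
Each open branch fixes some atoms; the unmentioned ones are free. Counting distinct full assignments: branch {p1=true, p2=false, p3=true, p5=false, p6=false} (p4) contributes 2 new; branch {p1=false, p2=false, p3=false, p6=false} (p4, p5) contributes 4 new; branch {p1=false, p2=false, p5=true, p6=false} (p3, p4) contributes 2 new; branch {p2=true} (p1, p3, p4, p5, p6) contributes 32 new. Total: 40.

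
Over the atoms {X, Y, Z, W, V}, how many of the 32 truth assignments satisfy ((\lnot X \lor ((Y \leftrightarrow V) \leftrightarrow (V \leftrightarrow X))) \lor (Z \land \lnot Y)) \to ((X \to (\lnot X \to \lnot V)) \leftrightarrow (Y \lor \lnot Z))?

Initial set: {(((\lnot X \lor ((Y \leftrightarrow V) \leftrightarrow (V \leftrightarrow X))) \lor (Z \land \lnot Y)) \to ((X \to (\lnot X \to \lnot V)) \leftrightarrow (Y \lor \lnot Z)))}.
(((\lnot X \lor ((Y \leftrightarrow V) \leftrightarrow (V \leftrightarrow X))) \lor (Z \land \lnot Y)) \to ((X \to (\lnot X \to \lnot V)) \leftrightarrow (Y \lor \lnot Z))): β-rule — branch into \lnot ((\lnot X \lor ((Y \leftrightarrow V) \leftrightarrow (V \leftrightarrow X))) \lor (Z \land \lnot Y))  //  ((X \to (\lnot X \to \lnot V)) \leftrightarrow (Y \lor \lnot Z)).
  branch 1 (add \lnot ((\lnot X \lor ((Y \leftrightarrow V) \leftrightarrow (V \leftrightarrow X))) \lor (Z \land \lnot Y))):
    \lnot ((\lnot X \lor ((Y \leftrightarrow V) \leftrightarrow (V \leftrightarrow X))) \lor (Z \land \lnot Y)): α-rule — add \lnot (\lnot X \lor ((Y \leftrightarrow V) \leftrightarrow (V \leftrightarrow X))), \lnot (Z \land \lnot Y).
    \lnot (\lnot X \lor ((Y \leftrightarrow V) \leftrightarrow (V \leftrightarrow X))): α-rule — add \lnot \lnot X, \lnot ((Y \leftrightarrow V) \leftrightarrow (V \leftrightarrow X)).
    \lnot (Z \land \lnot Y): β-rule — branch into \lnot Z  //  \lnot \lnot Y.
      branch 1.1 (add \lnot Z):
        \lnot ((Y \leftrightarrow V) \leftrightarrow (V \leftrightarrow X)): β-rule — branch into (Y \leftrightarrow V), \lnot (V \leftrightarrow X)  //  \lnot (Y \leftrightarrow V), (V \leftrightarrow X).
          branch 1.1.1 (add (Y \leftrightarrow V), \lnot (V \leftrightarrow X)):
            (Y \leftrightarrow V): β-rule — branch into Y, V  //  \lnot Y, \lnot V.
              branch 1.1.1.1 (add Y, V):
                \lnot (V \leftrightarrow X): β-rule — branch into V, \lnot X  //  \lnot V, X.
                  branch 1.1.1.1.1 (add V, \lnot X):
                    × closes — contains both X and \lnot X.
                  branch 1.1.1.1.2 (add \lnot V, X):
                    × closes — contains both V and \lnot V.
              branch 1.1.1.2 (add \lnot Y, \lnot V):
                \lnot (V \leftrightarrow X): β-rule — branch into V, \lnot X  //  \lnot V, X.
                  branch 1.1.1.2.1 (add V, \lnot X):
                    × closes — contains both V and \lnot V.
                  branch 1.1.1.2.2 (add \lnot V, X):
                    ○ open, literals {V=false, X=true, Y=false, Z=false}.
          branch 1.1.2 (add \lnot (Y \leftrightarrow V), (V \leftrightarrow X)):
            \lnot (Y \leftrightarrow V): β-rule — branch into Y, \lnot V  //  \lnot Y, V.
              branch 1.1.2.1 (add Y, \lnot V):
                (V \leftrightarrow X): β-rule — branch into V, X  //  \lnot V, \lnot X.
                  branch 1.1.2.1.1 (add V, X):
                    × closes — contains both V and \lnot V.
                  branch 1.1.2.1.2 (add \lnot V, \lnot X):
                    × closes — contains both X and \lnot X.
              branch 1.1.2.2 (add \lnot Y, V):
                (V \leftrightarrow X): β-rule — branch into V, X  //  \lnot V, \lnot X.
                  branch 1.1.2.2.1 (add V, X):
                    ○ open, literals {V=true, X=true, Y=false, Z=false}.
                  branch 1.1.2.2.2 (add \lnot V, \lnot X):
                    × closes — contains both V and \lnot V.
      branch 1.2 (add \lnot \lnot Y):
        \lnot ((Y \leftrightarrow V) \leftrightarrow (V \leftrightarrow X)): β-rule — branch into (Y \leftrightarrow V), \lnot (V \leftrightarrow X)  //  \lnot (Y \leftrightarrow V), (V \leftrightarrow X).
          branch 1.2.1 (add (Y \leftrightarrow V), \lnot (V \leftrightarrow X)):
            (Y \leftrightarrow V): β-rule — branch into Y, V  //  \lnot Y, \lnot V.
              branch 1.2.1.1 (add Y, V):
                \lnot (V \leftrightarrow X): β-rule — branch into V, \lnot X  //  \lnot V, X.
                  branch 1.2.1.1.1 (add V, \lnot X):
                    × closes — contains both X and \lnot X.
                  branch 1.2.1.1.2 (add \lnot V, X):
                    × closes — contains both V and \lnot V.
              branch 1.2.1.2 (add \lnot Y, \lnot V):
                × closes — contains both Y and \lnot Y.
          branch 1.2.2 (add \lnot (Y \leftrightarrow V), (V \leftrightarrow X)):
            \lnot (Y \leftrightarrow V): β-rule — branch into Y, \lnot V  //  \lnot Y, V.
              branch 1.2.2.1 (add Y, \lnot V):
                (V \leftrightarrow X): β-rule — branch into V, X  //  \lnot V, \lnot X.
                  branch 1.2.2.1.1 (add V, X):
                    × closes — contains both V and \lnot V.
                  branch 1.2.2.1.2 (add \lnot V, \lnot X):
                    × closes — contains both X and \lnot X.
              branch 1.2.2.2 (add \lnot Y, V):
                × closes — contains both Y and \lnot Y.
  branch 2 (add ((X \to (\lnot X \to \lnot V)) \leftrightarrow (Y \lor \lnot Z))):
    ((X \to (\lnot X \to \lnot V)) \leftrightarrow (Y \lor \lnot Z)): β-rule — branch into (X \to (\lnot X \to \lnot V)), (Y \lor \lnot Z)  //  \lnot (X \to (\lnot X \to \lnot V)), \lnot (Y \lor \lnot Z).
      branch 2.1 (add (X \to (\lnot X \to \lnot V)), (Y \lor \lnot Z)):
        (X \to (\lnot X \to \lnot V)): β-rule — branch into \lnot X  //  (\lnot X \to \lnot V).
          branch 2.1.1 (add \lnot X):
            (Y \lor \lnot Z): β-rule — branch into Y  //  \lnot Z.
              branch 2.1.1.1 (add Y):
                ○ open, literals {X=false, Y=true}.
              branch 2.1.1.2 (add \lnot Z):
                ○ open, literals {X=false, Z=false}.
          branch 2.1.2 (add (\lnot X \to \lnot V)):
            (Y \lor \lnot Z): β-rule — branch into Y  //  \lnot Z.
              branch 2.1.2.1 (add Y):
                (\lnot X \to \lnot V): β-rule — branch into \lnot \lnot X  //  \lnot V.
                  branch 2.1.2.1.1 (add \lnot \lnot X):
                    ○ open, literals {X=true, Y=true}.
                  branch 2.1.2.1.2 (add \lnot V):
                    ○ open, literals {V=false, Y=true}.
              branch 2.1.2.2 (add \lnot Z):
                (\lnot X \to \lnot V): β-rule — branch into \lnot \lnot X  //  \lnot V.
                  branch 2.1.2.2.1 (add \lnot \lnot X):
                    ○ open, literals {X=true, Z=false}.
                  branch 2.1.2.2.2 (add \lnot V):
                    ○ open, literals {V=false, Z=false}.
      branch 2.2 (add \lnot (X \to (\lnot X \to \lnot V)), \lnot (Y \lor \lnot Z)):
        \lnot (X \to (\lnot X \to \lnot V)): α-rule — add X, \lnot (\lnot X \to \lnot V).
        \lnot (Y \lor \lnot Z): α-rule — add \lnot Y, \lnot \lnot Z.
        \lnot (\lnot X \to \lnot V): α-rule — add \lnot X, \lnot \lnot V.
        × closes — contains both X and \lnot X.
13 branches closed, 8 open.
Each open branch fixes some atoms; the unmentioned ones are free. Counting distinct full assignments: branch {V=false, X=true, Y=false, Z=false} (W) contributes 2 new; branch {V=true, X=true, Y=false, Z=false} (W) contributes 2 new; branch {X=false, Y=true} (Z, W, V) contributes 8 new; branch {X=false, Z=false} (Y, W, V) contributes 4 new; branch {X=true, Y=true} (Z, W, V) contributes 8 new; branch {V=false, Y=true} (X, Z, W) contributes 0 new; branch {X=true, Z=false} (Y, W, V) contributes 0 new; branch {V=false, Z=false} (X, Y, W) contributes 0 new. Total: 24.

24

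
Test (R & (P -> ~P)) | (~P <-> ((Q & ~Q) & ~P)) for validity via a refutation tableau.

Not valid

Assume the negation and expand:
Initial set: {~((R & (P -> ~P)) | (~P <-> ((Q & ~Q) & ~P)))}.
~((R & (P -> ~P)) | (~P <-> ((Q & ~Q) & ~P))): α-rule — add ~(R & (P -> ~P)), ~(~P <-> ((Q & ~Q) & ~P)).
~(R & (P -> ~P)): β-rule — branch into ~R  //  ~(P -> ~P).
  branch 1 (add ~R):
    ~(~P <-> ((Q & ~Q) & ~P)): β-rule — branch into ~P, ~((Q & ~Q) & ~P)  //  ~~P, ((Q & ~Q) & ~P).
      branch 1.1 (add ~P, ~((Q & ~Q) & ~P)):
        ~((Q & ~Q) & ~P): β-rule — branch into ~(Q & ~Q)  //  ~~P.
          branch 1.1.1 (add ~(Q & ~Q)):
            ~(Q & ~Q): β-rule — branch into ~Q  //  ~~Q.
              branch 1.1.1.1 (add ~Q):
                ○ open, literals {P=0, Q=0, R=0}.
              branch 1.1.1.2 (add ~~Q):
                ○ open, literals {P=0, Q=1, R=0}.
          branch 1.1.2 (add ~~P):
            × closes — contains both P and ~P.
      branch 1.2 (add ~~P, ((Q & ~Q) & ~P)):
        ((Q & ~Q) & ~P): α-rule — add (Q & ~Q), ~P.
        × closes — contains both P and ~P.
  branch 2 (add ~(P -> ~P)):
    ~(P -> ~P): α-rule — add P, ~~P.
    ~(~P <-> ((Q & ~Q) & ~P)): β-rule — branch into ~P, ~((Q & ~Q) & ~P)  //  ~~P, ((Q & ~Q) & ~P).
      branch 2.1 (add ~P, ~((Q & ~Q) & ~P)):
        × closes — contains both P and ~P.
      branch 2.2 (add ~~P, ((Q & ~Q) & ~P)):
        ((Q & ~Q) & ~P): α-rule — add (Q & ~Q), ~P.
        × closes — contains both P and ~P.
4 branches closed, 2 open.
An open branch gives a countermodel: P=0, Q=0, R=0 (unmentioned atoms arbitrary); under it the original formula is false.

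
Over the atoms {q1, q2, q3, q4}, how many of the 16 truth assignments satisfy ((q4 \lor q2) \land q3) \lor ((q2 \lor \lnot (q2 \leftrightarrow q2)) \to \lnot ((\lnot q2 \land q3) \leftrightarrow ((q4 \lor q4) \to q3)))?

14

Initial set: {(((q4 \lor q2) \land q3) \lor ((q2 \lor \lnot (q2 \leftrightarrow q2)) \to \lnot ((\lnot q2 \land q3) \leftrightarrow ((q4 \lor q4) \to q3))))}.
(((q4 \lor q2) \land q3) \lor ((q2 \lor \lnot (q2 \leftrightarrow q2)) \to \lnot ((\lnot q2 \land q3) \leftrightarrow ((q4 \lor q4) \to q3)))): β-rule — branch into ((q4 \lor q2) \land q3)  //  ((q2 \lor \lnot (q2 \leftrightarrow q2)) \to \lnot ((\lnot q2 \land q3) \leftrightarrow ((q4 \lor q4) \to q3))).
  branch 1 (add ((q4 \lor q2) \land q3)):
    ((q4 \lor q2) \land q3): α-rule — add (q4 \lor q2), q3.
    (q4 \lor q2): β-rule — branch into q4  //  q2.
      branch 1.1 (add q4):
        ○ open, literals {q3=1, q4=1}.
      branch 1.2 (add q2):
        ○ open, literals {q2=1, q3=1}.
  branch 2 (add ((q2 \lor \lnot (q2 \leftrightarrow q2)) \to \lnot ((\lnot q2 \land q3) \leftrightarrow ((q4 \lor q4) \to q3)))):
    ((q2 \lor \lnot (q2 \leftrightarrow q2)) \to \lnot ((\lnot q2 \land q3) \leftrightarrow ((q4 \lor q4) \to q3))): β-rule — branch into \lnot (q2 \lor \lnot (q2 \leftrightarrow q2))  //  \lnot ((\lnot q2 \land q3) \leftrightarrow ((q4 \lor q4) \to q3)).
      branch 2.1 (add \lnot (q2 \lor \lnot (q2 \leftrightarrow q2))):
        \lnot (q2 \lor \lnot (q2 \leftrightarrow q2)): α-rule — add \lnot q2, \lnot \lnot (q2 \leftrightarrow q2).
        \lnot \lnot (q2 \leftrightarrow q2): β-rule — branch into q2, q2  //  \lnot q2, \lnot q2.
          branch 2.1.1 (add q2, q2):
            × closes — contains both q2 and \lnot q2.
          branch 2.1.2 (add \lnot q2, \lnot q2):
            ○ open, literals {q2=0}.
      branch 2.2 (add \lnot ((\lnot q2 \land q3) \leftrightarrow ((q4 \lor q4) \to q3))):
        \lnot ((\lnot q2 \land q3) \leftrightarrow ((q4 \lor q4) \to q3)): β-rule — branch into (\lnot q2 \land q3), \lnot ((q4 \lor q4) \to q3)  //  \lnot (\lnot q2 \land q3), ((q4 \lor q4) \to q3).
          branch 2.2.1 (add (\lnot q2 \land q3), \lnot ((q4 \lor q4) \to q3)):
            (\lnot q2 \land q3): α-rule — add \lnot q2, q3.
            \lnot ((q4 \lor q4) \to q3): α-rule — add (q4 \lor q4), \lnot q3.
            × closes — contains both q3 and \lnot q3.
          branch 2.2.2 (add \lnot (\lnot q2 \land q3), ((q4 \lor q4) \to q3)):
            \lnot (\lnot q2 \land q3): β-rule — branch into \lnot \lnot q2  //  \lnot q3.
              branch 2.2.2.1 (add \lnot \lnot q2):
                ((q4 \lor q4) \to q3): β-rule — branch into \lnot (q4 \lor q4)  //  q3.
                  branch 2.2.2.1.1 (add \lnot (q4 \lor q4)):
                    \lnot (q4 \lor q4): α-rule — add \lnot q4, \lnot q4.
                    ○ open, literals {q2=1, q4=0}.
                  branch 2.2.2.1.2 (add q3):
                    ○ open, literals {q2=1, q3=1}.
              branch 2.2.2.2 (add \lnot q3):
                ((q4 \lor q4) \to q3): β-rule — branch into \lnot (q4 \lor q4)  //  q3.
                  branch 2.2.2.2.1 (add \lnot (q4 \lor q4)):
                    \lnot (q4 \lor q4): α-rule — add \lnot q4, \lnot q4.
                    ○ open, literals {q3=0, q4=0}.
                  branch 2.2.2.2.2 (add q3):
                    × closes — contains both q3 and \lnot q3.
3 branches closed, 6 open.
Each open branch fixes some atoms; the unmentioned ones are free. Counting distinct full assignments: branch {q3=1, q4=1} (q1, q2) contributes 4 new; branch {q2=1, q3=1} (q1, q4) contributes 2 new; branch {q2=0} (q1, q3, q4) contributes 6 new; branch {q2=1, q4=0} (q1, q3) contributes 2 new; branch {q2=1, q3=1} (q1, q4) contributes 0 new; branch {q3=0, q4=0} (q1, q2) contributes 0 new. Total: 14.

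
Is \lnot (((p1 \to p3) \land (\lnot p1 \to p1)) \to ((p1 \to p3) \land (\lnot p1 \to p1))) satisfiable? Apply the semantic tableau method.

Unsatisfiable

Initial set: {\lnot (((p1 \to p3) \land (\lnot p1 \to p1)) \to ((p1 \to p3) \land (\lnot p1 \to p1)))}.
\lnot (((p1 \to p3) \land (\lnot p1 \to p1)) \to ((p1 \to p3) \land (\lnot p1 \to p1))): α-rule — add ((p1 \to p3) \land (\lnot p1 \to p1)), \lnot ((p1 \to p3) \land (\lnot p1 \to p1)).
((p1 \to p3) \land (\lnot p1 \to p1)): α-rule — add (p1 \to p3), (\lnot p1 \to p1).
\lnot ((p1 \to p3) \land (\lnot p1 \to p1)): β-rule — branch into \lnot (p1 \to p3)  //  \lnot (\lnot p1 \to p1).
  branch 1 (add \lnot (p1 \to p3)):
    \lnot (p1 \to p3): α-rule — add p1, \lnot p3.
    (p1 \to p3): β-rule — branch into \lnot p1  //  p3.
      branch 1.1 (add \lnot p1):
        × closes — contains both p1 and \lnot p1.
      branch 1.2 (add p3):
        × closes — contains both p3 and \lnot p3.
  branch 2 (add \lnot (\lnot p1 \to p1)):
    \lnot (\lnot p1 \to p1): α-rule — add \lnot p1, \lnot p1.
    (p1 \to p3): β-rule — branch into \lnot p1  //  p3.
      branch 2.1 (add \lnot p1):
        (\lnot p1 \to p1): β-rule — branch into \lnot \lnot p1  //  p1.
          branch 2.1.1 (add \lnot \lnot p1):
            × closes — contains both p1 and \lnot p1.
          branch 2.1.2 (add p1):
            × closes — contains both p1 and \lnot p1.
      branch 2.2 (add p3):
        (\lnot p1 \to p1): β-rule — branch into \lnot \lnot p1  //  p1.
          branch 2.2.1 (add \lnot \lnot p1):
            × closes — contains both p1 and \lnot p1.
          branch 2.2.2 (add p1):
            × closes — contains both p1 and \lnot p1.
All 6 branches close.
Every branch closed; the formula is unsatisfiable.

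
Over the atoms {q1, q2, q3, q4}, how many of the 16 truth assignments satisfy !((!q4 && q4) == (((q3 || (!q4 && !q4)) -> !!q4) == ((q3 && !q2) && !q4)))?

Initial set: {!((!q4 && q4) == (((q3 || (!q4 && !q4)) -> !!q4) == ((q3 && !q2) && !q4)))}.
!((!q4 && q4) == (((q3 || (!q4 && !q4)) -> !!q4) == ((q3 && !q2) && !q4))): β-rule — branch into (!q4 && q4), !(((q3 || (!q4 && !q4)) -> !!q4) == ((q3 && !q2) && !q4))  //  !(!q4 && q4), (((q3 || (!q4 && !q4)) -> !!q4) == ((q3 && !q2) && !q4)).
  branch 1 (add (!q4 && q4), !(((q3 || (!q4 && !q4)) -> !!q4) == ((q3 && !q2) && !q4))):
    (!q4 && q4): α-rule — add !q4, q4.
    × closes — contains both q4 and !q4.
  branch 2 (add !(!q4 && q4), (((q3 || (!q4 && !q4)) -> !!q4) == ((q3 && !q2) && !q4))):
    !(!q4 && q4): β-rule — branch into !!q4  //  !q4.
      branch 2.1 (add !!q4):
        (((q3 || (!q4 && !q4)) -> !!q4) == ((q3 && !q2) && !q4)): β-rule — branch into ((q3 || (!q4 && !q4)) -> !!q4), ((q3 && !q2) && !q4)  //  !((q3 || (!q4 && !q4)) -> !!q4), !((q3 && !q2) && !q4).
          branch 2.1.1 (add ((q3 || (!q4 && !q4)) -> !!q4), ((q3 && !q2) && !q4)):
            ((q3 && !q2) && !q4): α-rule — add (q3 && !q2), !q4.
            × closes — contains both q4 and !q4.
          branch 2.1.2 (add !((q3 || (!q4 && !q4)) -> !!q4), !((q3 && !q2) && !q4)):
            !((q3 || (!q4 && !q4)) -> !!q4): α-rule — add (q3 || (!q4 && !q4)), !!!q4.
            !!!q4: drop double negation, giving !q4.
            × closes — contains both q4 and !q4.
      branch 2.2 (add !q4):
        (((q3 || (!q4 && !q4)) -> !!q4) == ((q3 && !q2) && !q4)): β-rule — branch into ((q3 || (!q4 && !q4)) -> !!q4), ((q3 && !q2) && !q4)  //  !((q3 || (!q4 && !q4)) -> !!q4), !((q3 && !q2) && !q4).
          branch 2.2.1 (add ((q3 || (!q4 && !q4)) -> !!q4), ((q3 && !q2) && !q4)):
            ((q3 && !q2) && !q4): α-rule — add (q3 && !q2), !q4.
            (q3 && !q2): α-rule — add q3, !q2.
            ((q3 || (!q4 && !q4)) -> !!q4): β-rule — branch into !(q3 || (!q4 && !q4))  //  !!q4.
              branch 2.2.1.1 (add !(q3 || (!q4 && !q4))):
                !(q3 || (!q4 && !q4)): α-rule — add !q3, !(!q4 && !q4).
                × closes — contains both q3 and !q3.
              branch 2.2.1.2 (add !!q4):
                !!q4: drop double negation, giving q4.
                × closes — contains both q4 and !q4.
          branch 2.2.2 (add !((q3 || (!q4 && !q4)) -> !!q4), !((q3 && !q2) && !q4)):
            !((q3 || (!q4 && !q4)) -> !!q4): α-rule — add (q3 || (!q4 && !q4)), !!!q4.
            !!!q4: drop double negation, giving !q4.
            !((q3 && !q2) && !q4): β-rule — branch into !(q3 && !q2)  //  !!q4.
              branch 2.2.2.1 (add !(q3 && !q2)):
                (q3 || (!q4 && !q4)): β-rule — branch into q3  //  (!q4 && !q4).
                  branch 2.2.2.1.1 (add q3):
                    !(q3 && !q2): β-rule — branch into !q3  //  !!q2.
                      branch 2.2.2.1.1.1 (add !q3):
                        × closes — contains both q3 and !q3.
                      branch 2.2.2.1.1.2 (add !!q2):
                        ○ open, literals {q2=T, q3=T, q4=F}.
                  branch 2.2.2.1.2 (add (!q4 && !q4)):
                    (!q4 && !q4): α-rule — add !q4, !q4.
                    !(q3 && !q2): β-rule — branch into !q3  //  !!q2.
                      branch 2.2.2.1.2.1 (add !q3):
                        ○ open, literals {q3=F, q4=F}.
                      branch 2.2.2.1.2.2 (add !!q2):
                        ○ open, literals {q2=T, q4=F}.
              branch 2.2.2.2 (add !!q4):
                × closes — contains both q4 and !q4.
7 branches closed, 3 open.
Each open branch fixes some atoms; the unmentioned ones are free. Counting distinct full assignments: branch {q2=T, q3=T, q4=F} (q1) contributes 2 new; branch {q3=F, q4=F} (q1, q2) contributes 4 new; branch {q2=T, q4=F} (q1, q3) contributes 0 new. Total: 6.

6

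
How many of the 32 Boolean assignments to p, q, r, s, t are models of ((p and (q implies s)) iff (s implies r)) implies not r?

Initial set: {(((p and (q implies s)) iff (s implies r)) implies not r)}.
(((p and (q implies s)) iff (s implies r)) implies not r): β-rule — branch into not ((p and (q implies s)) iff (s implies r))  //  not r.
  branch 1 (add not ((p and (q implies s)) iff (s implies r))):
    not ((p and (q implies s)) iff (s implies r)): β-rule — branch into (p and (q implies s)), not (s implies r)  //  not (p and (q implies s)), (s implies r).
      branch 1.1 (add (p and (q implies s)), not (s implies r)):
        (p and (q implies s)): α-rule — add p, (q implies s).
        not (s implies r): α-rule — add s, not r.
        (q implies s): β-rule — branch into not q  //  s.
          branch 1.1.1 (add not q):
            ○ open, literals {p=T, q=F, r=F, s=T}.
          branch 1.1.2 (add s):
            ○ open, literals {p=T, r=F, s=T}.
      branch 1.2 (add not (p and (q implies s)), (s implies r)):
        not (p and (q implies s)): β-rule — branch into not p  //  not (q implies s).
          branch 1.2.1 (add not p):
            (s implies r): β-rule — branch into not s  //  r.
              branch 1.2.1.1 (add not s):
                ○ open, literals {p=F, s=F}.
              branch 1.2.1.2 (add r):
                ○ open, literals {p=F, r=T}.
          branch 1.2.2 (add not (q implies s)):
            not (q implies s): α-rule — add q, not s.
            (s implies r): β-rule — branch into not s  //  r.
              branch 1.2.2.1 (add not s):
                ○ open, literals {q=T, s=F}.
              branch 1.2.2.2 (add r):
                ○ open, literals {q=T, r=T, s=F}.
  branch 2 (add not r):
    ○ open, literals {r=F}.
0 branches closed, 7 open.
Each open branch fixes some atoms; the unmentioned ones are free. Counting distinct full assignments: branch {p=T, q=F, r=F, s=T} (t) contributes 2 new; branch {p=T, r=F, s=T} (q, t) contributes 2 new; branch {p=F, s=F} (q, r, t) contributes 8 new; branch {p=F, r=T} (q, s, t) contributes 4 new; branch {q=T, s=F} (p, r, t) contributes 4 new; branch {q=T, r=T, s=F} (p, t) contributes 0 new; branch {r=F} (p, q, s, t) contributes 6 new. Total: 26.

26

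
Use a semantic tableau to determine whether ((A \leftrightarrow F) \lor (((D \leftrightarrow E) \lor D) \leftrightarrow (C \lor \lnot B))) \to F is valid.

Assume the negation and expand:
Initial set: {\lnot (((A \leftrightarrow F) \lor (((D \leftrightarrow E) \lor D) \leftrightarrow (C \lor \lnot B))) \to F)}.
\lnot (((A \leftrightarrow F) \lor (((D \leftrightarrow E) \lor D) \leftrightarrow (C \lor \lnot B))) \to F): α-rule — add ((A \leftrightarrow F) \lor (((D \leftrightarrow E) \lor D) \leftrightarrow (C \lor \lnot B))), \lnot F.
((A \leftrightarrow F) \lor (((D \leftrightarrow E) \lor D) \leftrightarrow (C \lor \lnot B))): β-rule — branch into (A \leftrightarrow F)  //  (((D \leftrightarrow E) \lor D) \leftrightarrow (C \lor \lnot B)).
  branch 1 (add (A \leftrightarrow F)):
    (A \leftrightarrow F): β-rule — branch into A, F  //  \lnot A, \lnot F.
      branch 1.1 (add A, F):
        × closes — contains both F and \lnot F.
      branch 1.2 (add \lnot A, \lnot F):
        ○ open, literals {A=0, F=0}.
  branch 2 (add (((D \leftrightarrow E) \lor D) \leftrightarrow (C \lor \lnot B))):
    (((D \leftrightarrow E) \lor D) \leftrightarrow (C \lor \lnot B)): β-rule — branch into ((D \leftrightarrow E) \lor D), (C \lor \lnot B)  //  \lnot ((D \leftrightarrow E) \lor D), \lnot (C \lor \lnot B).
      branch 2.1 (add ((D \leftrightarrow E) \lor D), (C \lor \lnot B)):
        ((D \leftrightarrow E) \lor D): β-rule — branch into (D \leftrightarrow E)  //  D.
          branch 2.1.1 (add (D \leftrightarrow E)):
            (C \lor \lnot B): β-rule — branch into C  //  \lnot B.
              branch 2.1.1.1 (add C):
                (D \leftrightarrow E): β-rule — branch into D, E  //  \lnot D, \lnot E.
                  branch 2.1.1.1.1 (add D, E):
                    ○ open, literals {C=1, D=1, E=1, F=0}.
                  branch 2.1.1.1.2 (add \lnot D, \lnot E):
                    ○ open, literals {C=1, D=0, E=0, F=0}.
              branch 2.1.1.2 (add \lnot B):
                (D \leftrightarrow E): β-rule — branch into D, E  //  \lnot D, \lnot E.
                  branch 2.1.1.2.1 (add D, E):
                    ○ open, literals {B=0, D=1, E=1, F=0}.
                  branch 2.1.1.2.2 (add \lnot D, \lnot E):
                    ○ open, literals {B=0, D=0, E=0, F=0}.
          branch 2.1.2 (add D):
            (C \lor \lnot B): β-rule — branch into C  //  \lnot B.
              branch 2.1.2.1 (add C):
                ○ open, literals {C=1, D=1, F=0}.
              branch 2.1.2.2 (add \lnot B):
                ○ open, literals {B=0, D=1, F=0}.
      branch 2.2 (add \lnot ((D \leftrightarrow E) \lor D), \lnot (C \lor \lnot B)):
        \lnot ((D \leftrightarrow E) \lor D): α-rule — add \lnot (D \leftrightarrow E), \lnot D.
        \lnot (C \lor \lnot B): α-rule — add \lnot C, \lnot \lnot B.
        \lnot (D \leftrightarrow E): β-rule — branch into D, \lnot E  //  \lnot D, E.
          branch 2.2.1 (add D, \lnot E):
            × closes — contains both D and \lnot D.
          branch 2.2.2 (add \lnot D, E):
            ○ open, literals {B=1, C=0, D=0, E=1, F=0}.
2 branches closed, 8 open.
An open branch gives a countermodel: A=0, F=0 (unmentioned atoms arbitrary); under it the original formula is false.

Not valid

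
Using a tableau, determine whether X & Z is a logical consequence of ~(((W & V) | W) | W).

No

Initial set: {T ~(((W & V) | W) | W); F (X & Z)}.
T ~(((W & V) | W) | W): α-rule — add F ((W & V) | W), F W.
F ((W & V) | W): α-rule — add F (W & V), F W.
F (X & Z): β-rule — branch into F X  //  F Z.
  branch 1 (add F X):
    F (W & V): β-rule — branch into F W  //  F V.
      branch 1.1 (add F W):
        ○ open, literals {W=0, X=0}.
      branch 1.2 (add F V):
        ○ open, literals {V=0, W=0, X=0}.
  branch 2 (add F Z):
    F (W & V): β-rule — branch into F W  //  F V.
      branch 2.1 (add F W):
        ○ open, literals {W=0, Z=0}.
      branch 2.2 (add F V):
        ○ open, literals {V=0, W=0, Z=0}.
0 branches closed, 4 open.
An open branch gives a countermodel: W=0, X=0 (unmentioned atoms arbitrary); the premises hold there but the conclusion fails.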